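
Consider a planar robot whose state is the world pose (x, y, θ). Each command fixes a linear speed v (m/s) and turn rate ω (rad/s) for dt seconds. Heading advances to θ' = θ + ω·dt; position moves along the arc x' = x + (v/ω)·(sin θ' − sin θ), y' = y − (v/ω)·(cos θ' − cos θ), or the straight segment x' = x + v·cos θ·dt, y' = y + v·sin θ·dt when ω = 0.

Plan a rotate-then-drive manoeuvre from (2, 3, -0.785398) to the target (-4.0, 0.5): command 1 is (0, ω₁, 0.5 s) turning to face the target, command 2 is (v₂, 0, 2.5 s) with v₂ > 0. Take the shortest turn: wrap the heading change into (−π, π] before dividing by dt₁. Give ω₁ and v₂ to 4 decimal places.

heading to target = atan2(0.5−3, -4−2) = -2.7468
Δθ = wrap(-2.7468 − -0.7854) = -1.9614; ω₁ = Δθ/dt₁ = -3.9228
distance = √((-4−2)² + (0.5−3)²) = 6.5000; v₂ = distance/dt₂ = 2.6000

ω₁ = -3.9228, v₂ = 2.6000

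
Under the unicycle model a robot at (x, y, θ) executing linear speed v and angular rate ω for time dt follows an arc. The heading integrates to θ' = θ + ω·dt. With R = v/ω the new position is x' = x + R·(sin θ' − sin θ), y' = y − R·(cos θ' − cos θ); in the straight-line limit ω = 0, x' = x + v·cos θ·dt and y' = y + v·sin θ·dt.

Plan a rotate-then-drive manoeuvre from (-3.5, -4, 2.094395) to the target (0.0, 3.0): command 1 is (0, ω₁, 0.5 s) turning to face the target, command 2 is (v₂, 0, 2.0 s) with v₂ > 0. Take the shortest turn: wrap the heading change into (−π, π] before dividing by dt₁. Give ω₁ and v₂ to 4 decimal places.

heading to target = atan2(3−-4, 0−-3.5) = 1.1071
Δθ = wrap(1.1071 − 2.0944) = -0.9872; ω₁ = Δθ/dt₁ = -1.9745
distance = √((0−-3.5)² + (3−-4)²) = 7.8262; v₂ = distance/dt₂ = 3.9131

ω₁ = -1.9745, v₂ = 3.9131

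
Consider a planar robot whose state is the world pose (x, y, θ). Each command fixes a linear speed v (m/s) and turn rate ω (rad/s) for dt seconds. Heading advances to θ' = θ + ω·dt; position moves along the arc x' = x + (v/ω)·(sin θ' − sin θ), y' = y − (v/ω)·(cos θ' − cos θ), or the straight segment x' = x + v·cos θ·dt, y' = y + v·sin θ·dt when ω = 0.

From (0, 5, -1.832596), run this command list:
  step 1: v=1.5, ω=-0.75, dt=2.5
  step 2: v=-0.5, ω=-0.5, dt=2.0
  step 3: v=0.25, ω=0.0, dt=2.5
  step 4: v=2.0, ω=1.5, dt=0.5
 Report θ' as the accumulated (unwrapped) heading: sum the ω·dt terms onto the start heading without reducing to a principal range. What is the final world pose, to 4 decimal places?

step 1: θ'=-3.7076 (R=-2.0000) → pose (-3.0044, 3.8295, -3.7076)
step 2: θ'=-4.7076 (R=1.0000) → pose (-2.5407, 2.9903, -4.7076)
step 3: θ'=-4.7076 (straight) → pose (-2.5436, 3.6153, -4.7076)
step 4: θ'=-3.9576 (R=1.3333) → pose (-2.9057, 4.5224, -3.9576)

(-2.9057, 4.5224, -3.9576)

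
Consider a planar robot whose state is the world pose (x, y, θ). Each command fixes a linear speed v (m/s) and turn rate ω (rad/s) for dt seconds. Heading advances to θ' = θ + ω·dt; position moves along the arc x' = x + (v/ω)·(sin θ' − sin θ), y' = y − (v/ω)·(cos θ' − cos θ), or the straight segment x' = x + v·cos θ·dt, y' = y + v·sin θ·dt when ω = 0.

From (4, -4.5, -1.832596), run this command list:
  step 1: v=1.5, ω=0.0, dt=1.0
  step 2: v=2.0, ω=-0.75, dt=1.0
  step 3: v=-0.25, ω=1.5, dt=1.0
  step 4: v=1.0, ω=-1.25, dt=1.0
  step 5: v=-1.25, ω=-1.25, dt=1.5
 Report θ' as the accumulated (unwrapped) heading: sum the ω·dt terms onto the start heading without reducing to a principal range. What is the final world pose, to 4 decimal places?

step 1: θ'=-1.8326 (straight) → pose (3.6118, -5.9489, -1.8326)
step 2: θ'=-2.5826 (R=-2.6667) → pose (2.4502, -7.5195, -2.5826)
step 3: θ'=-1.0826 (R=-0.1667) → pose (2.5090, -7.3000, -1.0826)
step 4: θ'=-2.3326 (R=-0.8000) → pose (2.3813, -8.2274, -2.3326)
step 5: θ'=-4.2076 (R=1.0000) → pose (3.9802, -8.4340, -4.2076)

(3.9802, -8.4340, -4.2076)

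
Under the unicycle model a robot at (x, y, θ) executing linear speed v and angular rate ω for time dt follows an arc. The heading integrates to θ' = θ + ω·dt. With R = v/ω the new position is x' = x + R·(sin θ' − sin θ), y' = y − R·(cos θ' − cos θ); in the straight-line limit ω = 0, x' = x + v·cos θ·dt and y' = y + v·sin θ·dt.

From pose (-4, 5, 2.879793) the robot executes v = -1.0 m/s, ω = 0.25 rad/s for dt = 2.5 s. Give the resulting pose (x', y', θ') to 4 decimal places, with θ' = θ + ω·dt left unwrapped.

(-1.5437, 5.1246, 3.5048)

θ' = 2.8798 + 0.25·2.5 = 3.5048
R = v/ω = -1.0/0.25 = -4.0000
x' = -4 + -4.0000·(sin 3.5048 − sin 2.8798) = -1.5437
y' = 5 − -4.0000·(cos 3.5048 − cos 2.8798) = 5.1246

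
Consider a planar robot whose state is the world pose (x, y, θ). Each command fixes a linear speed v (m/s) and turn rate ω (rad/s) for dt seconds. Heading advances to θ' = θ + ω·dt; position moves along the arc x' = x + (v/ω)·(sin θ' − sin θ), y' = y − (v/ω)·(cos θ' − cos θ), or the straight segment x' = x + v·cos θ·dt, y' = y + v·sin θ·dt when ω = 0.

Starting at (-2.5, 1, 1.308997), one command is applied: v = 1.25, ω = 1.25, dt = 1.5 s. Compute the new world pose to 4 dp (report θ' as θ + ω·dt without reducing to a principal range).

θ' = 1.3090 + 1.25·1.5 = 3.1840
R = v/ω = 1.25/1.25 = 1.0000
x' = -2.5 + 1.0000·(sin 3.1840 − sin 1.3090) = -3.5083
y' = 1 − 1.0000·(cos 3.1840 − cos 1.3090) = 2.2579

(-3.5083, 2.2579, 3.1840)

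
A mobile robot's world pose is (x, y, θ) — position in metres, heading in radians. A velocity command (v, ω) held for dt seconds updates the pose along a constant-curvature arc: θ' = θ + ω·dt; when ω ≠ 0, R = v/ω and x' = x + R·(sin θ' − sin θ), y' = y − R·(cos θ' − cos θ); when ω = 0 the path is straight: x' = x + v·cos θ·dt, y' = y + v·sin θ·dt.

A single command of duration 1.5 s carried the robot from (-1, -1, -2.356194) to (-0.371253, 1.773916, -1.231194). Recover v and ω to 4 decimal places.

Δθ = -1.231194 − -2.356194 = 1.125000
ω = Δθ/dt = 1.125000/1.5 = 0.7500
R = −Δy/(cos θ' − cos θ) = -2.6667
v = R·ω = -2.6667·0.7500 = -2.0000

v = -2.0000, ω = 0.7500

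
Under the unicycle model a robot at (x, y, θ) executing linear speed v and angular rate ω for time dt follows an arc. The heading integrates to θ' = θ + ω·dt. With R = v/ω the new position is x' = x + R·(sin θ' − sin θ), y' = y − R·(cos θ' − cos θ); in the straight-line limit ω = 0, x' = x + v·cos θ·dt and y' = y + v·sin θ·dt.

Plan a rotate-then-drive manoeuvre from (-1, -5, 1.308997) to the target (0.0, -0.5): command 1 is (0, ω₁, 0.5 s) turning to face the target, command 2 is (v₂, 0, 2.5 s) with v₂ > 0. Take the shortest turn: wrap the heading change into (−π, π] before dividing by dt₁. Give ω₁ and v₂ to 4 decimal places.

heading to target = atan2(-0.5−-5, 0−-1) = 1.3521
Δθ = wrap(1.3521 − 1.3090) = 0.0431; ω₁ = Δθ/dt₁ = 0.0863
distance = √((0−-1)² + (-0.5−-5)²) = 4.6098; v₂ = distance/dt₂ = 1.8439

ω₁ = 0.0863, v₂ = 1.8439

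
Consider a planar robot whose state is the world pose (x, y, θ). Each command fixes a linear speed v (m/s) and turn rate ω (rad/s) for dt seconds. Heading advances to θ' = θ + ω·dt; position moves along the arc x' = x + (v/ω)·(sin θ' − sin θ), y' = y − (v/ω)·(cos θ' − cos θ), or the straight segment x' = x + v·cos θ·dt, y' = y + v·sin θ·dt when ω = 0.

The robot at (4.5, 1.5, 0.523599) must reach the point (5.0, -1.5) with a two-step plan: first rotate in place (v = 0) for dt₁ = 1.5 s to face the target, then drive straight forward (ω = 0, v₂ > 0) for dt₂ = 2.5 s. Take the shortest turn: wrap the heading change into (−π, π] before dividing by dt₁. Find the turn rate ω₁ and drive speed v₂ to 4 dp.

heading to target = atan2(-1.5−1.5, 5−4.5) = -1.4056
Δθ = wrap(-1.4056 − 0.5236) = -1.9292; ω₁ = Δθ/dt₁ = -1.2862
distance = √((5−4.5)² + (-1.5−1.5)²) = 3.0414; v₂ = distance/dt₂ = 1.2166

ω₁ = -1.2862, v₂ = 1.2166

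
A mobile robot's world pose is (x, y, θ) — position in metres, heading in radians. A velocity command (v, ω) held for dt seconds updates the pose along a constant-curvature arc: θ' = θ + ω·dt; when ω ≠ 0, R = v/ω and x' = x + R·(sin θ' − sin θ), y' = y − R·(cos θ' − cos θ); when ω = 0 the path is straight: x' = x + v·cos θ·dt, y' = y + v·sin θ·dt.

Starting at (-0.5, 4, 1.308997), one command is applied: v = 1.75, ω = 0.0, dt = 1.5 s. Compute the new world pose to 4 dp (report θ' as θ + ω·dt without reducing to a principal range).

θ' = 1.3090 + 0.0·1.5 = 1.3090
ω = 0 → straight: x' = -0.5 + 1.75·cos(1.3090)·1.5 = 0.1794
y' = 4 + 1.75·sin(1.3090)·1.5 = 6.5356

(0.1794, 6.5356, 1.3090)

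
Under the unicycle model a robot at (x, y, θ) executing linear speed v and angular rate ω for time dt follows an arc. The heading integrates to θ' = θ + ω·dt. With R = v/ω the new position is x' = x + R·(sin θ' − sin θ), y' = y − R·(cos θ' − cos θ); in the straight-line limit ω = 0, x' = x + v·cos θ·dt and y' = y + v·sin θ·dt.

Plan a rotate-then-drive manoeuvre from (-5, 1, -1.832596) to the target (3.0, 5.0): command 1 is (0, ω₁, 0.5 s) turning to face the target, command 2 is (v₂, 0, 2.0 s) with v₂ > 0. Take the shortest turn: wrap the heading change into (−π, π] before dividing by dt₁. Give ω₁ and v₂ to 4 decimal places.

heading to target = atan2(5−1, 3−-5) = 0.4636
Δθ = wrap(0.4636 − -1.8326) = 2.2962; ω₁ = Δθ/dt₁ = 4.5925
distance = √((3−-5)² + (5−1)²) = 8.9443; v₂ = distance/dt₂ = 4.4721

ω₁ = 4.5925, v₂ = 4.4721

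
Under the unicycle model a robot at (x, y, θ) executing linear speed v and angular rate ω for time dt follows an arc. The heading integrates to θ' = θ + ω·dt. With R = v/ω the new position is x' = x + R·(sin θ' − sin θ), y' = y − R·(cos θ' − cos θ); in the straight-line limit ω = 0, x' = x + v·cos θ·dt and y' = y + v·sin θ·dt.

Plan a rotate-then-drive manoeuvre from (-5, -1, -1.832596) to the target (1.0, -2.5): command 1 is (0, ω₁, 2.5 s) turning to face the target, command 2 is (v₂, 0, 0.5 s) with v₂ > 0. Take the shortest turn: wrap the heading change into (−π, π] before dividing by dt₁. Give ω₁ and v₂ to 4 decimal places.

ω₁ = 0.6350, v₂ = 12.3693

heading to target = atan2(-2.5−-1, 1−-5) = -0.2450
Δθ = wrap(-0.2450 − -1.8326) = 1.5876; ω₁ = Δθ/dt₁ = 0.6350
distance = √((1−-5)² + (-2.5−-1)²) = 6.1847; v₂ = distance/dt₂ = 12.3693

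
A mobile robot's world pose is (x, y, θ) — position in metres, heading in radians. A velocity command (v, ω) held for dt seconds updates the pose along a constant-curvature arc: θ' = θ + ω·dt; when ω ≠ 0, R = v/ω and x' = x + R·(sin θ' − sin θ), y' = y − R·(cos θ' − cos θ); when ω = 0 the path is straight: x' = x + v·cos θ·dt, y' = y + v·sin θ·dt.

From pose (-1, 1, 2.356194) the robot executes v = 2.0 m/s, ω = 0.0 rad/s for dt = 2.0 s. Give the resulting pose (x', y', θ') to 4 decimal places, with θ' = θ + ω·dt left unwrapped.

(-3.8284, 3.8284, 2.3562)

θ' = 2.3562 + 0.0·2.0 = 2.3562
ω = 0 → straight: x' = -1 + 2.0·cos(2.3562)·2.0 = -3.8284
y' = 1 + 2.0·sin(2.3562)·2.0 = 3.8284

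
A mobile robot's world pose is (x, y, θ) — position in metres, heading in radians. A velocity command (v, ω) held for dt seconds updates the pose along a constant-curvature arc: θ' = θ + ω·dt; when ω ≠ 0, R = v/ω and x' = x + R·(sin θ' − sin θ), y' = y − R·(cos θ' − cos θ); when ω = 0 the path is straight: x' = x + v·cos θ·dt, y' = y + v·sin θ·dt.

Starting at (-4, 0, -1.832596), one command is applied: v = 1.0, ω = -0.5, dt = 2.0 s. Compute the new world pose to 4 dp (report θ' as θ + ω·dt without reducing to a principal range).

θ' = -1.8326 + -0.5·2.0 = -2.8326
R = v/ω = 1.0/-0.5 = -2.0000
x' = -4 + -2.0000·(sin -2.8326 − sin -1.8326) = -5.3236
y' = 0 − -2.0000·(cos -2.8326 − cos -1.8326) = -1.3876

(-5.3236, -1.3876, -2.8326)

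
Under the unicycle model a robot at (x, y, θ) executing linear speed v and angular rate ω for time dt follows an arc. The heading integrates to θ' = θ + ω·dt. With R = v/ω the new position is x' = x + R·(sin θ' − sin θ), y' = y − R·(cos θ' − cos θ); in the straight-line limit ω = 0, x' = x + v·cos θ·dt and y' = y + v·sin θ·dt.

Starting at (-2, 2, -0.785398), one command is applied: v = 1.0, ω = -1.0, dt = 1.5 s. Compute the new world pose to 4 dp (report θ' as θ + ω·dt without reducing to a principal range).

θ' = -0.7854 + -1.0·1.5 = -2.2854
R = v/ω = 1.0/-1.0 = -1.0000
x' = -2 + -1.0000·(sin -2.2854 − sin -0.7854) = -1.9518
y' = 2 − -1.0000·(cos -2.2854 − cos -0.7854) = 0.6376

(-1.9518, 0.6376, -2.2854)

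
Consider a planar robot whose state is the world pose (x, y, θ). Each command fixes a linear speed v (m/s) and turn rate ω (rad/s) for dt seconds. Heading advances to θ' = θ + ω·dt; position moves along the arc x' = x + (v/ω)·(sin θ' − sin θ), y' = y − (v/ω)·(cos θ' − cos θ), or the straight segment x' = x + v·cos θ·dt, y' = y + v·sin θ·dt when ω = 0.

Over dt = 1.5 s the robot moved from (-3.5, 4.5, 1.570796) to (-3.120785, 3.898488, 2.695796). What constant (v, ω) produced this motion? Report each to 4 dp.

Δθ = 2.695796 − 1.570796 = 1.125000
ω = Δθ/dt = 1.125000/1.5 = 0.7500
R = −Δy/(cos θ' − cos θ) = -0.6667
v = R·ω = -0.6667·0.7500 = -0.5000

v = -0.5000, ω = 0.7500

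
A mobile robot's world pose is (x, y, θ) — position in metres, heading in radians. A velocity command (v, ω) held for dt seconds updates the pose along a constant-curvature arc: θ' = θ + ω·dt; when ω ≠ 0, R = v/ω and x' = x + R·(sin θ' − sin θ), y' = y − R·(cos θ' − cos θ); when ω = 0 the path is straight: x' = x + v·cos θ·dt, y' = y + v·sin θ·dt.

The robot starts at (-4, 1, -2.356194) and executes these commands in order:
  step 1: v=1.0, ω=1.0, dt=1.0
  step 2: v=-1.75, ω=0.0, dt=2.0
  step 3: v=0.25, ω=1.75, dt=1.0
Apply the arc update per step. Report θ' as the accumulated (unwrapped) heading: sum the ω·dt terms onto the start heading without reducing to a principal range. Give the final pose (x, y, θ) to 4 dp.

(-4.8209, 3.3981, 0.3938)

step 1: θ'=-1.3562 (R=1.0000) → pose (-4.2700, 0.0799, -1.3562)
step 2: θ'=-1.3562 (straight) → pose (-5.0153, 3.4996, -1.3562)
step 3: θ'=0.3938 (R=0.1429) → pose (-4.8209, 3.3981, 0.3938)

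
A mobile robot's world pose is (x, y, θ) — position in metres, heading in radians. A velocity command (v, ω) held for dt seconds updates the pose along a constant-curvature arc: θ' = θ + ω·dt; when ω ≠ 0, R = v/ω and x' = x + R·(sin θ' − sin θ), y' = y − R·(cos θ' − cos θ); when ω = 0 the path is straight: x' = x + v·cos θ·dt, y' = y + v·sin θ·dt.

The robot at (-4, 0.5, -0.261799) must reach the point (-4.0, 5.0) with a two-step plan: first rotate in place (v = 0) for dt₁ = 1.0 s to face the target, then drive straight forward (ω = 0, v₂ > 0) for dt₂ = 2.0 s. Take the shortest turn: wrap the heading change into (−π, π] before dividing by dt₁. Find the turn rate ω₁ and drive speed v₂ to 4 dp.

ω₁ = 1.8326, v₂ = 2.2500

heading to target = atan2(5−0.5, -4−-4) = 1.5708
Δθ = wrap(1.5708 − -0.2618) = 1.8326; ω₁ = Δθ/dt₁ = 1.8326
distance = √((-4−-4)² + (5−0.5)²) = 4.5000; v₂ = distance/dt₂ = 2.2500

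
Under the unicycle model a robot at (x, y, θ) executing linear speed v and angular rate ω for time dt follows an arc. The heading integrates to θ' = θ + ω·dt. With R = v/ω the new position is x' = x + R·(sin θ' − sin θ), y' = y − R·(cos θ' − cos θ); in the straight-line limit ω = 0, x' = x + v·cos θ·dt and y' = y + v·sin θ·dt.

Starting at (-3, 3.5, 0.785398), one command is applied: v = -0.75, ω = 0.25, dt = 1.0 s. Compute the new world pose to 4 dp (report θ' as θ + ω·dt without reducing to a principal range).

(-3.4589, 2.9092, 1.0354)

θ' = 0.7854 + 0.25·1.0 = 1.0354
R = v/ω = -0.75/0.25 = -3.0000
x' = -3 + -3.0000·(sin 1.0354 − sin 0.7854) = -3.4589
y' = 3.5 − -3.0000·(cos 1.0354 − cos 0.7854) = 2.9092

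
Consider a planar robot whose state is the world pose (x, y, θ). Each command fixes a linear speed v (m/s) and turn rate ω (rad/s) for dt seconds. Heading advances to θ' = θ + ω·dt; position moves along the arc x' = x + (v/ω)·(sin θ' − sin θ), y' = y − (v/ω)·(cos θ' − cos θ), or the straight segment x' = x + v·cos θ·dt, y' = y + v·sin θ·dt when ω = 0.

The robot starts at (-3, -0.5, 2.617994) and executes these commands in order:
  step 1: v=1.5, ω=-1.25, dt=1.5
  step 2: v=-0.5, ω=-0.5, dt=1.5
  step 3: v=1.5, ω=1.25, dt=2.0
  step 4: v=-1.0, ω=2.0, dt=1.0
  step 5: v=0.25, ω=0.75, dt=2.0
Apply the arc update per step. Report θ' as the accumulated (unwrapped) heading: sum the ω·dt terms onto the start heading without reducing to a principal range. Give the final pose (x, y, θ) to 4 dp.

(-2.1420, 3.2134, 5.9930)

step 1: θ'=0.7430 (R=-1.2000) → pose (-3.2118, 1.4230, 0.7430)
step 2: θ'=-0.0070 (R=1.0000) → pose (-3.8953, 1.1594, -0.0070)
step 3: θ'=2.4930 (R=1.2000) → pose (-3.1620, 3.3157, 2.4930)
step 4: θ'=4.4930 (R=-0.5000) → pose (-2.3720, 3.6054, 4.4930)
step 5: θ'=5.9930 (R=0.3333) → pose (-2.1420, 3.2134, 5.9930)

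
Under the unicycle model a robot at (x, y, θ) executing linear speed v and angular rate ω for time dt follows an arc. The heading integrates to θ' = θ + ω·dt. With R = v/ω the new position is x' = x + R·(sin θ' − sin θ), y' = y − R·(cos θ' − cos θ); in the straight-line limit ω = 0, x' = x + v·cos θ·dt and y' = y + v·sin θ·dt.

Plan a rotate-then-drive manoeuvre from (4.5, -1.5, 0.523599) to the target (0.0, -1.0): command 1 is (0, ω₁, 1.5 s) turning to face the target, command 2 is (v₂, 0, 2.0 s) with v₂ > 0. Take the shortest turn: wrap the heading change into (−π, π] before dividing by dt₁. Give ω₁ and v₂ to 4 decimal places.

heading to target = atan2(-1−-1.5, 0−4.5) = 3.0309
Δθ = wrap(3.0309 − 0.5236) = 2.5073; ω₁ = Δθ/dt₁ = 1.6716
distance = √((0−4.5)² + (-1−-1.5)²) = 4.5277; v₂ = distance/dt₂ = 2.2638

ω₁ = 1.6716, v₂ = 2.2638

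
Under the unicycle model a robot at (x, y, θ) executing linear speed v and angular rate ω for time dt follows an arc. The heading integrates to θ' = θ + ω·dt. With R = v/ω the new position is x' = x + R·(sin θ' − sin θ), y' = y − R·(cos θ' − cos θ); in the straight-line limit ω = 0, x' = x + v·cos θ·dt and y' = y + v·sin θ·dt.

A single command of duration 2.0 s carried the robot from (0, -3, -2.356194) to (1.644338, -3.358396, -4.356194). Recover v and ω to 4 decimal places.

v = -1.0000, ω = -1.0000

Δθ = -4.356194 − -2.356194 = -2.000000
ω = Δθ/dt = -2.000000/2.0 = -1.0000
R = Δx/(sin θ' − sin θ) = 1.0000
v = R·ω = 1.0000·-1.0000 = -1.0000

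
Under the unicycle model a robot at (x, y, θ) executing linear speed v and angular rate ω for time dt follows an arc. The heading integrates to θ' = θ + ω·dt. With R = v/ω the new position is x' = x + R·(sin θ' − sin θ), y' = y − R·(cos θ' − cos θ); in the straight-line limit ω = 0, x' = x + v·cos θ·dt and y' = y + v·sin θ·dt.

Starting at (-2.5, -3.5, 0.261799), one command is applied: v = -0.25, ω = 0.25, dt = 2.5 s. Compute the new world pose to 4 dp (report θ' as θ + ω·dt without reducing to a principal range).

θ' = 0.2618 + 0.25·2.5 = 0.8868
R = v/ω = -0.25/0.25 = -1.0000
x' = -2.5 + -1.0000·(sin 0.8868 − sin 0.2618) = -3.0162
y' = -3.5 − -1.0000·(cos 0.8868 − cos 0.2618) = -3.8340

(-3.0162, -3.8340, 0.8868)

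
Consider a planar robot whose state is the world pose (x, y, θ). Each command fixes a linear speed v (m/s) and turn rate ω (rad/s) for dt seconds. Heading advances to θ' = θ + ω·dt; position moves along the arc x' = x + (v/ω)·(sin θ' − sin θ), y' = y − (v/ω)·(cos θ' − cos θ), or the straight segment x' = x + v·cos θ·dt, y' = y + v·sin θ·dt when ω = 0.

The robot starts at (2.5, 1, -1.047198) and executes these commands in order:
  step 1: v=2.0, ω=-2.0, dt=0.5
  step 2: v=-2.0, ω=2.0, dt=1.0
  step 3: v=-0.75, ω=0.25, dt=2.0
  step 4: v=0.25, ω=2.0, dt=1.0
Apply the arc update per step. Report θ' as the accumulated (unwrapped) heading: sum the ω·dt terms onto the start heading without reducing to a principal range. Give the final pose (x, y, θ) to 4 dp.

step 1: θ'=-2.0472 (R=-1.0000) → pose (2.5226, 0.0414, -2.0472)
step 2: θ'=-0.0472 (R=-1.0000) → pose (1.6812, 1.4989, -0.0472)
step 3: θ'=0.4528 (R=-3.0000) → pose (0.2272, 1.1999, 0.4528)
step 4: θ'=2.4528 (R=0.1250) → pose (0.2519, 1.4088, 2.4528)

(0.2519, 1.4088, 2.4528)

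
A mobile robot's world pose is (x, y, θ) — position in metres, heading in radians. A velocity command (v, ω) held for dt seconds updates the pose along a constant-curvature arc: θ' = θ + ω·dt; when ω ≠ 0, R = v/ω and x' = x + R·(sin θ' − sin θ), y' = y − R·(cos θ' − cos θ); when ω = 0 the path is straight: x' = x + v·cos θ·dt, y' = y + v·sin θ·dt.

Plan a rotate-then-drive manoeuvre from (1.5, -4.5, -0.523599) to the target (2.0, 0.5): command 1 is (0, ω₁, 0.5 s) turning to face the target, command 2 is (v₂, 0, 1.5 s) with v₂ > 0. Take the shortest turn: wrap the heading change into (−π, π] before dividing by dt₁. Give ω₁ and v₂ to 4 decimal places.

ω₁ = 3.9895, v₂ = 3.3500

heading to target = atan2(0.5−-4.5, 2−1.5) = 1.4711
Δθ = wrap(1.4711 − -0.5236) = 1.9947; ω₁ = Δθ/dt₁ = 3.9895
distance = √((2−1.5)² + (0.5−-4.5)²) = 5.0249; v₂ = distance/dt₂ = 3.3500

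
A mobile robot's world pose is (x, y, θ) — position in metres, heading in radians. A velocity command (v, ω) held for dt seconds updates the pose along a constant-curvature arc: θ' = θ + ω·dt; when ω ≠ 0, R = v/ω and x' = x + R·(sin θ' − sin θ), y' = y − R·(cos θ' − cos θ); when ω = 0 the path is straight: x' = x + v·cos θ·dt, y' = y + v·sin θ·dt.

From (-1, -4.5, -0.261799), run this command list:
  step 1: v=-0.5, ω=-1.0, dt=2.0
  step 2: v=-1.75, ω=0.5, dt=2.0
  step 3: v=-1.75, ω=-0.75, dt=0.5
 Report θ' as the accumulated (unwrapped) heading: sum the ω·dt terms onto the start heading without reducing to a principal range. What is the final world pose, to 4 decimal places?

(-0.7242, 0.4600, -1.6368)

step 1: θ'=-2.2618 (R=0.5000) → pose (-1.2559, -3.6984, -2.2618)
step 2: θ'=-1.2618 (R=-3.5000) → pose (-0.6188, -0.4034, -1.2618)
step 3: θ'=-1.6368 (R=2.3333) → pose (-0.7242, 0.4600, -1.6368)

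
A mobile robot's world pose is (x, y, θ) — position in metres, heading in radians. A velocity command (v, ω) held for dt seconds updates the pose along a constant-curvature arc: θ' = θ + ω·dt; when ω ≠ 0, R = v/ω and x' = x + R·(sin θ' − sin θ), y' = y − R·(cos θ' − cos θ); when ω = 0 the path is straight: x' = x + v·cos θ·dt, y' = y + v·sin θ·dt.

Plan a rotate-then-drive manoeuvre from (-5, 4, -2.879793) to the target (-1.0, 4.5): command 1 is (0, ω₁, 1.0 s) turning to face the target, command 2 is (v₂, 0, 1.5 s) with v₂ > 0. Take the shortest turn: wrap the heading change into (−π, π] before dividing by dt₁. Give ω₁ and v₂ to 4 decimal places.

ω₁ = 3.0041, v₂ = 2.6874

heading to target = atan2(4.5−4, -1−-5) = 0.1244
Δθ = wrap(0.1244 − -2.8798) = 3.0041; ω₁ = Δθ/dt₁ = 3.0041
distance = √((-1−-5)² + (4.5−4)²) = 4.0311; v₂ = distance/dt₂ = 2.6874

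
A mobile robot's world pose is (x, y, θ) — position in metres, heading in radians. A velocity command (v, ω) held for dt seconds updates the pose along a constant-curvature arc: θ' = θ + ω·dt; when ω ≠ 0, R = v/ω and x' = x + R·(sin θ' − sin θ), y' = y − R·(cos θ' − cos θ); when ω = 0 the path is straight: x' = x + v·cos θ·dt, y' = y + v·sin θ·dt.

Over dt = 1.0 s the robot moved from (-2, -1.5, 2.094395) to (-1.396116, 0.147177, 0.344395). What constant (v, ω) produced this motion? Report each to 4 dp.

Δθ = 0.344395 − 2.094395 = -1.750000
ω = Δθ/dt = -1.750000/1.0 = -1.7500
R = −Δy/(cos θ' − cos θ) = -1.1429
v = R·ω = -1.1429·-1.7500 = 2.0000

v = 2.0000, ω = -1.7500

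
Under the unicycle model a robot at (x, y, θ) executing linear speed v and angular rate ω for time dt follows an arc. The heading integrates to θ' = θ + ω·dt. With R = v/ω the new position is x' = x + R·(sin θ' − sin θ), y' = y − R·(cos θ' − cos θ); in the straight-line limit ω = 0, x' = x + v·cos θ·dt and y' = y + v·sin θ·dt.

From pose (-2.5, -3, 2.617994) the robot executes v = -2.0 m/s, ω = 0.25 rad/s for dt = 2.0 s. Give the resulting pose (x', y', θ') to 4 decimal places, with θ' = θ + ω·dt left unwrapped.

(1.3112, -4.0696, 3.1180)

θ' = 2.6180 + 0.25·2.0 = 3.1180
R = v/ω = -2.0/0.25 = -8.0000
x' = -2.5 + -8.0000·(sin 3.1180 − sin 2.6180) = 1.3112
y' = -3 − -8.0000·(cos 3.1180 − cos 2.6180) = -4.0696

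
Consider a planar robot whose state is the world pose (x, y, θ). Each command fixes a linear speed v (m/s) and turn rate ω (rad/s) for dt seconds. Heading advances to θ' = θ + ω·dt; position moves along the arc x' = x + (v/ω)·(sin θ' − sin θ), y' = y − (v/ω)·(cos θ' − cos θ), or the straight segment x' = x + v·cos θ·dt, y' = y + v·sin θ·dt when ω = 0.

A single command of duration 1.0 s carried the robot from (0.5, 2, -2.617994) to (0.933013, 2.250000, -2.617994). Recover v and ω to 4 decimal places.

v = -0.5000, ω = 0.0000

Δθ = -2.617994 − -2.617994 = 0.000000
ω = Δθ/dt = 0.000000/1.0 = 0.0000
ω = 0 → v = (Δx·cos θ + Δy·sin θ)/dt = -0.5000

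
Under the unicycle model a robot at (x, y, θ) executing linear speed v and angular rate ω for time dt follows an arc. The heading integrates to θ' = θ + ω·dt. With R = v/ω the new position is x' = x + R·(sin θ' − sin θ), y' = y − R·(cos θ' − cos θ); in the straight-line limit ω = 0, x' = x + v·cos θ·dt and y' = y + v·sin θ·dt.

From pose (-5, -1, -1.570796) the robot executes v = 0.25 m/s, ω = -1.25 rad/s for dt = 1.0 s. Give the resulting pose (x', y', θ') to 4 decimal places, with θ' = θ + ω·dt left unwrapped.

(-5.1369, -1.1898, -2.8208)

θ' = -1.5708 + -1.25·1.0 = -2.8208
R = v/ω = 0.25/-1.25 = -0.2000
x' = -5 + -0.2000·(sin -2.8208 − sin -1.5708) = -5.1369
y' = -1 − -0.2000·(cos -2.8208 − cos -1.5708) = -1.1898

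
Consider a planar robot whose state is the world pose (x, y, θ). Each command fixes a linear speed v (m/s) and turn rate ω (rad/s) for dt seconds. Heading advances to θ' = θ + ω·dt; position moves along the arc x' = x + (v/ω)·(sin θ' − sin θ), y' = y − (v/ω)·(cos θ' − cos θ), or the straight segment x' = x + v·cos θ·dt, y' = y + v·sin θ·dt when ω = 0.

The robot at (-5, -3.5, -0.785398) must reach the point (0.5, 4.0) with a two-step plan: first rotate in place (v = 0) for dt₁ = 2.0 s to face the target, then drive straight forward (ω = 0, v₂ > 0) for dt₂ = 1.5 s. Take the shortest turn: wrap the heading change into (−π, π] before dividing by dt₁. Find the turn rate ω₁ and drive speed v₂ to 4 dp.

heading to target = atan2(4−-3.5, 0.5−-5) = 0.9380
Δθ = wrap(0.9380 − -0.7854) = 1.7234; ω₁ = Δθ/dt₁ = 0.8617
distance = √((0.5−-5)² + (4−-3.5)²) = 9.3005; v₂ = distance/dt₂ = 6.2004

ω₁ = 0.8617, v₂ = 6.2004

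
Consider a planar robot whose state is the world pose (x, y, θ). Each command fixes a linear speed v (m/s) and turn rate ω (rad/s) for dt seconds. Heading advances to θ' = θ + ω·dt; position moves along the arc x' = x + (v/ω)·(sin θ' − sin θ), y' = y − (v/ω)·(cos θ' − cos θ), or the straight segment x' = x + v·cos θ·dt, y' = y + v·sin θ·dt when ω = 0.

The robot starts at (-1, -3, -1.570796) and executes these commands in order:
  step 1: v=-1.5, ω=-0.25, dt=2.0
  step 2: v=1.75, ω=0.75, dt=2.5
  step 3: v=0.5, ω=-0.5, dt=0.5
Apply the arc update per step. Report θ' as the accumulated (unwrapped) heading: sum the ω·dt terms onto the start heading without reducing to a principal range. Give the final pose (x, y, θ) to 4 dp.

(1.5649, -3.6095, -0.4458)

step 1: θ'=-2.0708 (R=6.0000) → pose (-0.2655, -0.1234, -2.0708)
step 2: θ'=-0.1958 (R=2.3333) → pose (1.3283, -3.5309, -0.1958)
step 3: θ'=-0.4458 (R=-1.0000) → pose (1.5649, -3.6095, -0.4458)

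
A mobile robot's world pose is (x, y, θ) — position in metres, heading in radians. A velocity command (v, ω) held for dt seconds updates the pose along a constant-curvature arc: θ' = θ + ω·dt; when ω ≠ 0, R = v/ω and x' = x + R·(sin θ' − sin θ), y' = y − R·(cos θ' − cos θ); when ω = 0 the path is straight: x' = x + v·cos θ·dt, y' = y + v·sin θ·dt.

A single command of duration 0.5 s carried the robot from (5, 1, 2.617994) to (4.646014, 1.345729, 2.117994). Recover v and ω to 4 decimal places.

Δθ = 2.117994 − 2.617994 = -0.500000
ω = Δθ/dt = -0.500000/0.5 = -1.0000
R = Δx/(sin θ' − sin θ) = -1.0000
v = R·ω = -1.0000·-1.0000 = 1.0000

v = 1.0000, ω = -1.0000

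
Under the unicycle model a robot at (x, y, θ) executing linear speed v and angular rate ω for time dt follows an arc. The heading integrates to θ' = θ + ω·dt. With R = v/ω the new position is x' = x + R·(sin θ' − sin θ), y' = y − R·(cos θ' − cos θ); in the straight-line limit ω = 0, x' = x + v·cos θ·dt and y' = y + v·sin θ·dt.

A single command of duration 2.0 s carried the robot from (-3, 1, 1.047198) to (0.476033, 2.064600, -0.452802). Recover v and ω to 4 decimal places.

Δθ = -0.452802 − 1.047198 = -1.500000
ω = Δθ/dt = -1.500000/2.0 = -0.7500
R = Δx/(sin θ' − sin θ) = -2.6667
v = R·ω = -2.6667·-0.7500 = 2.0000

v = 2.0000, ω = -0.7500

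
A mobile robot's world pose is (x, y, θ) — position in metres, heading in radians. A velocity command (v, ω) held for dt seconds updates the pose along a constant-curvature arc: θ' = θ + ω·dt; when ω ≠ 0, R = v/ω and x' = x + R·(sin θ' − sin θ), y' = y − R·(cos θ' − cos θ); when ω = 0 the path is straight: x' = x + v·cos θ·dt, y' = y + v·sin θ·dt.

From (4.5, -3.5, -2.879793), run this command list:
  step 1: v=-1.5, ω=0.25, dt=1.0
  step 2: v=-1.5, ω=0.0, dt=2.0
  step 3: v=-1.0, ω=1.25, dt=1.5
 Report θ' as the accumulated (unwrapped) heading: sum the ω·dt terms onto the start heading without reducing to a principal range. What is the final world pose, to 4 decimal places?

step 1: θ'=-2.6298 (R=-6.0000) → pose (5.8856, -2.9356, -2.6298)
step 2: θ'=-2.6298 (straight) → pose (8.5012, -1.4664, -2.6298)
step 3: θ'=-0.7548 (R=-0.8000) → pose (8.6575, -0.1862, -0.7548)

(8.6575, -0.1862, -0.7548)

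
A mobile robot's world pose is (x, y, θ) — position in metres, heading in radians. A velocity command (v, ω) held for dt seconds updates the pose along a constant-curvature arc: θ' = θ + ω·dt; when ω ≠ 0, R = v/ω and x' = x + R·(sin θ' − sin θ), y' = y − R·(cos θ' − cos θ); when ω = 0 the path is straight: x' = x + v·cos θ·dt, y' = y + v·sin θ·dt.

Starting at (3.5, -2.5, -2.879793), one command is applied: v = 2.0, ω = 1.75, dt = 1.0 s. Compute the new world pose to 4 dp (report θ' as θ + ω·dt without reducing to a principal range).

θ' = -2.8798 + 1.75·1.0 = -1.1298
R = v/ω = 2.0/1.75 = 1.1429
x' = 3.5 + 1.1429·(sin -1.1298 − sin -2.8798) = 2.7623
y' = -2.5 − 1.1429·(cos -1.1298 − cos -2.8798) = -4.0917

(2.7623, -4.0917, -1.1298)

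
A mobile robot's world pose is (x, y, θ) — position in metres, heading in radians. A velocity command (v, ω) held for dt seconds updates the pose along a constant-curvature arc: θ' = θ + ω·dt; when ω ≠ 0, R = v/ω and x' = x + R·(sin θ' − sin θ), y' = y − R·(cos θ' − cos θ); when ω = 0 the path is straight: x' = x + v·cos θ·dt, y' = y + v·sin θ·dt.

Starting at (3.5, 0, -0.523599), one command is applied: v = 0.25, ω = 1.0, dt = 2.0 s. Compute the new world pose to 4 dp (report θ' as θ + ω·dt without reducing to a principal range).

θ' = -0.5236 + 1.0·2.0 = 1.4764
R = v/ω = 0.25/1.0 = 0.2500
x' = 3.5 + 0.2500·(sin 1.4764 − sin -0.5236) = 3.8739
y' = 0 − 0.2500·(cos 1.4764 − cos -0.5236) = 0.1929

(3.8739, 0.1929, 1.4764)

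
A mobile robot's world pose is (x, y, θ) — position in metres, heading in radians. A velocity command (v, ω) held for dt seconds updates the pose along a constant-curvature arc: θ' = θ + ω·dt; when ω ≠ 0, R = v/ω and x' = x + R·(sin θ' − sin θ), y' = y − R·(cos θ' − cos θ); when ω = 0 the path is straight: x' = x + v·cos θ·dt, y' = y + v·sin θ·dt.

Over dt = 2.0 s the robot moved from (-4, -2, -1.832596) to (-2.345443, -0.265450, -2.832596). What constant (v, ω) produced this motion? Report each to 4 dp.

v = -1.2500, ω = -0.5000

Δθ = -2.832596 − -1.832596 = -1.000000
ω = Δθ/dt = -1.000000/2.0 = -0.5000
R = −Δy/(cos θ' − cos θ) = 2.5000
v = R·ω = 2.5000·-0.5000 = -1.2500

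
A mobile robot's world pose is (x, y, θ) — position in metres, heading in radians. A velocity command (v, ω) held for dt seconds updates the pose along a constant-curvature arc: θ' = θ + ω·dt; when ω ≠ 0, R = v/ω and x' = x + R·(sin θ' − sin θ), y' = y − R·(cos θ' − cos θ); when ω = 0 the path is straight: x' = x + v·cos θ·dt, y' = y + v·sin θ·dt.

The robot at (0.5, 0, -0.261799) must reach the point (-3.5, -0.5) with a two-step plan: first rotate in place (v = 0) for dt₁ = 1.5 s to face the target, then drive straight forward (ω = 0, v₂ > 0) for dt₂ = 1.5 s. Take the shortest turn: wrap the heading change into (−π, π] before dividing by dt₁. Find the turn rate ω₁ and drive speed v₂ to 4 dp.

heading to target = atan2(-0.5−0, -3.5−0.5) = -3.0172
Δθ = wrap(-3.0172 − -0.2618) = -2.7554; ω₁ = Δθ/dt₁ = -1.8370
distance = √((-3.5−0.5)² + (-0.5−0)²) = 4.0311; v₂ = distance/dt₂ = 2.6874

ω₁ = -1.8370, v₂ = 2.6874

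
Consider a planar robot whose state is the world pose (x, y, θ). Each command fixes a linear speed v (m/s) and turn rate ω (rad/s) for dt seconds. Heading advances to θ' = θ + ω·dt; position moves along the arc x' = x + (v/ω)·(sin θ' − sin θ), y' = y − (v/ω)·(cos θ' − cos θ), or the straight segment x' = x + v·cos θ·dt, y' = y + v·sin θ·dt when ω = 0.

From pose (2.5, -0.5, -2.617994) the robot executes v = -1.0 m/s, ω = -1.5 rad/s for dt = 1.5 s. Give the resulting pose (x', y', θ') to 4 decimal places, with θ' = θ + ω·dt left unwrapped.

θ' = -2.6180 + -1.5·1.5 = -4.8680
R = v/ω = -1.0/-1.5 = 0.6667
x' = 2.5 + 0.6667·(sin -4.8680 − sin -2.6180) = 3.4919
y' = -0.5 − 0.6667·(cos -4.8680 − cos -2.6180) = -1.1807

(3.4919, -1.1807, -4.8680)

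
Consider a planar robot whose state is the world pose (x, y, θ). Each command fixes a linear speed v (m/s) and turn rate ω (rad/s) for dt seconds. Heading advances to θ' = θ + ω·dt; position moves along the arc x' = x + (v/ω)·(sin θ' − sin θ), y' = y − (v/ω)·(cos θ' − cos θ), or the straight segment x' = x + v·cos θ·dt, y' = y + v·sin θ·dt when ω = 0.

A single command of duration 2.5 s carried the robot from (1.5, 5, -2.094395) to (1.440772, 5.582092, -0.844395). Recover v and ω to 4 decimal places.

v = -0.2500, ω = 0.5000

Δθ = -0.844395 − -2.094395 = 1.250000
ω = Δθ/dt = 1.250000/2.5 = 0.5000
R = −Δy/(cos θ' − cos θ) = -0.5000
v = R·ω = -0.5000·0.5000 = -0.2500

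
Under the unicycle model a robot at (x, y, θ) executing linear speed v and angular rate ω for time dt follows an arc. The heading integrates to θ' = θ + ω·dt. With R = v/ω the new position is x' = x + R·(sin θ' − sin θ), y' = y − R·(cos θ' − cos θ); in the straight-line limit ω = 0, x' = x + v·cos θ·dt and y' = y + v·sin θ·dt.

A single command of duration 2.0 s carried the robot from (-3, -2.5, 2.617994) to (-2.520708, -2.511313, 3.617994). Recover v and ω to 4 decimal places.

Δθ = 3.617994 − 2.617994 = 1.000000
ω = Δθ/dt = 1.000000/2.0 = 0.5000
R = Δx/(sin θ' − sin θ) = -0.5000
v = R·ω = -0.5000·0.5000 = -0.2500

v = -0.2500, ω = 0.5000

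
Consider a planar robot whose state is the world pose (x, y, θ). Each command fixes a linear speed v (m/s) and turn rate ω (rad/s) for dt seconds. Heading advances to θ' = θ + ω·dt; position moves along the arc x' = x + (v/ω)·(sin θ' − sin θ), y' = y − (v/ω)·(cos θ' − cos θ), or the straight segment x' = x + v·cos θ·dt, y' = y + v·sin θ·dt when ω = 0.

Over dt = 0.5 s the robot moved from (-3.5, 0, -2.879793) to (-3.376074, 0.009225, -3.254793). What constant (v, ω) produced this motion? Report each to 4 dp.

v = -0.2500, ω = -0.7500

Δθ = -3.254793 − -2.879793 = -0.375000
ω = Δθ/dt = -0.375000/0.5 = -0.7500
R = Δx/(sin θ' − sin θ) = 0.3333
v = R·ω = 0.3333·-0.7500 = -0.2500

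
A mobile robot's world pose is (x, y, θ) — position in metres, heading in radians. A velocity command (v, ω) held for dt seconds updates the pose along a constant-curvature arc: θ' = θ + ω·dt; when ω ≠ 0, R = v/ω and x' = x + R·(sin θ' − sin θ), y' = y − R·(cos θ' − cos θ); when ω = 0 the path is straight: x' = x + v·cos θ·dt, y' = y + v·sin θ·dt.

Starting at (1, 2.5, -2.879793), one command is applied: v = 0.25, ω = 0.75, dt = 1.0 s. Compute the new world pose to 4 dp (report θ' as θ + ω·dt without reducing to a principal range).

(0.8037, 2.3548, -2.1298)

θ' = -2.8798 + 0.75·1.0 = -2.1298
R = v/ω = 0.25/0.75 = 0.3333
x' = 1 + 0.3333·(sin -2.1298 − sin -2.8798) = 0.8037
y' = 2.5 − 0.3333·(cos -2.1298 − cos -2.8798) = 2.3548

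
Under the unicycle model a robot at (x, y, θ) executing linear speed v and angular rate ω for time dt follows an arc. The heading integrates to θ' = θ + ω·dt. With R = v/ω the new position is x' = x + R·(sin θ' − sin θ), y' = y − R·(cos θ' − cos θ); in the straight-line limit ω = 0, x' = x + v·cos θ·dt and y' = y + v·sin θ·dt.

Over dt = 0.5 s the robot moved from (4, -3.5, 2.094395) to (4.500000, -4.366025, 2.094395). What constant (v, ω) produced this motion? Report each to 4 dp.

v = -2.0000, ω = 0.0000

Δθ = 2.094395 − 2.094395 = 0.000000
ω = Δθ/dt = 0.000000/0.5 = 0.0000
ω = 0 → v = (Δx·cos θ + Δy·sin θ)/dt = -2.0000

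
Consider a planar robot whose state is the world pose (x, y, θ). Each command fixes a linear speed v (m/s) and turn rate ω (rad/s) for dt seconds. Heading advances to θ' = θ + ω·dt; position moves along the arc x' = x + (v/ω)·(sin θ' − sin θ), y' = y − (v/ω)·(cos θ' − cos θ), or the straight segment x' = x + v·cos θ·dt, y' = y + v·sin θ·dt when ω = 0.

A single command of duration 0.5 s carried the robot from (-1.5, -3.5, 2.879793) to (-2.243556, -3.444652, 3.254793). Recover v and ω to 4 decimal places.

Δθ = 3.254793 − 2.879793 = 0.375000
ω = Δθ/dt = 0.375000/0.5 = 0.7500
R = Δx/(sin θ' − sin θ) = 2.0000
v = R·ω = 2.0000·0.7500 = 1.5000

v = 1.5000, ω = 0.7500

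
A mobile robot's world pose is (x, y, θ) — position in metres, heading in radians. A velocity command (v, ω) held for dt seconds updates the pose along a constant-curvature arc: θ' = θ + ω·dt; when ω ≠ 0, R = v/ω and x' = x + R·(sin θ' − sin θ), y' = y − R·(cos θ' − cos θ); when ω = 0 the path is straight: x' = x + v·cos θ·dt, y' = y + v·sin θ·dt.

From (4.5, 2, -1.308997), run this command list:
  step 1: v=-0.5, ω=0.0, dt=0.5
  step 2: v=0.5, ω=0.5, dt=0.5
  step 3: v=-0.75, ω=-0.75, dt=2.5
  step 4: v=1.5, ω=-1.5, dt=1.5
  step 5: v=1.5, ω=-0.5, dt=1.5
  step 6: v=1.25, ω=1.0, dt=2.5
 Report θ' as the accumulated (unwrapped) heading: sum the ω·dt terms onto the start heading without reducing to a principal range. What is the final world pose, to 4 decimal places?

(5.6769, 8.7392, -3.4340)

step 1: θ'=-1.3090 (straight) → pose (4.4353, 2.2415, -1.3090)
step 2: θ'=-1.0590 (R=1.0000) → pose (4.5294, 2.0106, -1.0590)
step 3: θ'=-2.9340 (R=1.0000) → pose (5.1951, 3.4788, -2.9340)
step 4: θ'=-5.1840 (R=-1.0000) → pose (4.0982, 4.9117, -5.1840)
step 5: θ'=-5.9340 (R=-3.0000) → pose (5.7443, 6.3677, -5.9340)
step 6: θ'=-3.4340 (R=1.2500) → pose (5.6769, 8.7392, -3.4340)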